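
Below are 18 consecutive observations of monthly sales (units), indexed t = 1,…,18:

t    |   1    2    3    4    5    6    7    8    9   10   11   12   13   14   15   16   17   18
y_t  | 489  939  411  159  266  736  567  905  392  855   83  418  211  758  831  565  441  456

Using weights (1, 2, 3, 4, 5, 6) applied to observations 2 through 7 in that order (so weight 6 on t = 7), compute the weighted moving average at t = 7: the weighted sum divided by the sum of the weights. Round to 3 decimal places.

Weighted sum: 1·939 + 2·411 + 3·159 + 4·266 + 5·736 + 6·567 = 939 + 822 + 477 + 1064 + 3680 + 3402 = 10384
Weight total: 1 + 2 + 3 + 4 + 5 + 6 = 21
WMA = 10384 / 21 = 494.476

494.476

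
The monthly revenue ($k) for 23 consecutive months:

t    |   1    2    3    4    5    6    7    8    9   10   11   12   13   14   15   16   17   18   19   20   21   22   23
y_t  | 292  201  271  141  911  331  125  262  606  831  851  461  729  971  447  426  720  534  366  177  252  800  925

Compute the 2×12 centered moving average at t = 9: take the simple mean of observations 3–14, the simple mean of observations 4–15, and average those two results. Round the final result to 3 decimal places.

548.167

Sum over 3–14: 271 + 141 + 911 + 331 + 125 + 262 + 606 + 831 + 851 + 461 + 729 + 971 = 6490
Sum over 4–15: 141 + 911 + 331 + 125 + 262 + 606 + 831 + 851 + 461 + 729 + 971 + 447 = 6666
CMA at t=9 = (6490 + 6666) / (2·12) = 13156 / 24 = 548.167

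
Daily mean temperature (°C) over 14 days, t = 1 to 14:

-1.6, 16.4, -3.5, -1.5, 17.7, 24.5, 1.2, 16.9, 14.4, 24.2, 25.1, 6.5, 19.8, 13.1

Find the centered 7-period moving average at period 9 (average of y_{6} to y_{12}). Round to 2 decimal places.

Sum of periods 6–12: 24.5 + 1.2 + 16.9 + 14.4 + 24.2 + 25.1 + 6.5 = 112.8
Divide by 7: 112.8 / 7 = 16.11

16.11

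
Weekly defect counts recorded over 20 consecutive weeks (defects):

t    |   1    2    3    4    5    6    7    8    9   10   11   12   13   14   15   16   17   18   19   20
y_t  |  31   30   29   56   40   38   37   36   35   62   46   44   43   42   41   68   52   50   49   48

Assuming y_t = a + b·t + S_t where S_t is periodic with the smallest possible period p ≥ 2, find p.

6

First differences y_{t+1} − y_t: -1, -1, 27, -16, -2, -1, -1, -1, 27, -16, -2, -1, -1, -1, …
The difference pattern repeats every 6 terms and not for any smaller step, so p = 6.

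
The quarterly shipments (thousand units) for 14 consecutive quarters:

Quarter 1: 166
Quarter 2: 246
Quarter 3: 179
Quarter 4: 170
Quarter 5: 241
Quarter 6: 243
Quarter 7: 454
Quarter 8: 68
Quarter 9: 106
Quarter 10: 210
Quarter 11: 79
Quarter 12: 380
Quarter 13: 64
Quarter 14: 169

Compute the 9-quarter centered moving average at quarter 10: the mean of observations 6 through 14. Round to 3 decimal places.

197.000

Sum of periods 6–14: 243 + 454 + 68 + 106 + 210 + 79 + 380 + 64 + 169 = 1773
Divide by 9: 1773 / 9 = 197.000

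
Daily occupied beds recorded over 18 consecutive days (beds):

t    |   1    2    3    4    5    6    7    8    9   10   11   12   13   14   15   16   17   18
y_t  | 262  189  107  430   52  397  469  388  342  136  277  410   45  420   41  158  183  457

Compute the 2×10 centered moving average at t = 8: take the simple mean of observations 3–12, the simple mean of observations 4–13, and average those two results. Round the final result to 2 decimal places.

297.70

Sum over 3–12: 107 + 430 + 52 + 397 + 469 + 388 + 342 + 136 + 277 + 410 = 3008
Sum over 4–13: 430 + 52 + 397 + 469 + 388 + 342 + 136 + 277 + 410 + 45 = 2946
CMA at t=8 = (3008 + 2946) / (2·10) = 5954 / 20 = 297.70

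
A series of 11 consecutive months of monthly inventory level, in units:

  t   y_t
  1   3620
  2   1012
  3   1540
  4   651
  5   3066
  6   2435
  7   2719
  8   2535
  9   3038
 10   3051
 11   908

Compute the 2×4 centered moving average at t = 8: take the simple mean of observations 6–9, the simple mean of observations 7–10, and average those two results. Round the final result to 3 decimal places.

2758.750

Sum over 6–9: 2435 + 2719 + 2535 + 3038 = 10727
Sum over 7–10: 2719 + 2535 + 3038 + 3051 = 11343
CMA at t=8 = (10727 + 11343) / (2·4) = 22070 / 8 = 2758.750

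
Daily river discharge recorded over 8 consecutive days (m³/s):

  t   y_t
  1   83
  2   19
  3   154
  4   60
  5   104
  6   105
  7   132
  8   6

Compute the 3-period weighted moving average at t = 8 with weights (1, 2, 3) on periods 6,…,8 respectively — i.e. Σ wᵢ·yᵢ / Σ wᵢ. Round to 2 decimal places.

Weighted sum: 1·105 + 2·132 + 3·6 = 105 + 264 + 18 = 387
Weight total: 1 + 2 + 3 = 6
WMA = 387 / 6 = 64.50

64.50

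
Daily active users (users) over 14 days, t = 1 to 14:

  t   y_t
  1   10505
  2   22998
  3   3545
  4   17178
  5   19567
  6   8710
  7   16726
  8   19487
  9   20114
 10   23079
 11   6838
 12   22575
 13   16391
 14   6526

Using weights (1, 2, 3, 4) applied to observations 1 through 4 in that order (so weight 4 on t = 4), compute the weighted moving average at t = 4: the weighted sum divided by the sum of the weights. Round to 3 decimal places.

13584.800

Weighted sum: 1·10505 + 2·22998 + 3·3545 + 4·17178 = 10505 + 45996 + 10635 + 68712 = 135848
Weight total: 1 + 2 + 3 + 4 = 10
WMA = 135848 / 10 = 13584.800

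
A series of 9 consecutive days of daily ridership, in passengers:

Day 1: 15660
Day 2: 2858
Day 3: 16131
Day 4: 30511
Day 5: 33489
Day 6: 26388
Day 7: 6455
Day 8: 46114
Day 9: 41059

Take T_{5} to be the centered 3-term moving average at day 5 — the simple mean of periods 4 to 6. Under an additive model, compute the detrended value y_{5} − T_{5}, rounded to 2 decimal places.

Trend T_5 = (30511 + 33489 + 26388) / 3 = 90388/3 = 30129.3333
Detrended value: 33489 − 30129.3333 = 3359.67

3359.67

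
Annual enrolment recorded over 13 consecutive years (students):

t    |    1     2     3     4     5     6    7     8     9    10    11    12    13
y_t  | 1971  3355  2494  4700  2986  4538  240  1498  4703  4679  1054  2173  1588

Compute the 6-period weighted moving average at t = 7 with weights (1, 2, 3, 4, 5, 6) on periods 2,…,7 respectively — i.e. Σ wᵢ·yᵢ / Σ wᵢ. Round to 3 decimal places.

2786.524

Weighted sum: 1·3355 + 2·2494 + 3·4700 + 4·2986 + 5·4538 + 6·240 = 3355 + 4988 + 14100 + 11944 + 22690 + 1440 = 58517
Weight total: 1 + 2 + 3 + 4 + 5 + 6 = 21
WMA = 58517 / 21 = 2786.524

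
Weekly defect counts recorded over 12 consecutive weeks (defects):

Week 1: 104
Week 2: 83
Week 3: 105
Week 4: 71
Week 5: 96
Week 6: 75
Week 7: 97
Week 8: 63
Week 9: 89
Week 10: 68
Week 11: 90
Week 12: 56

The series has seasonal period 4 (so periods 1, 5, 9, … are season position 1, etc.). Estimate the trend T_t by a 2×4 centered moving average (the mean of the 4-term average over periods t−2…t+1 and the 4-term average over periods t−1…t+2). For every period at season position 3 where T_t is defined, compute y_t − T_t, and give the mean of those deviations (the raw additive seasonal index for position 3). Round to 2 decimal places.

Season position 3 occurs at t = 3, 7 (where T_t is defined).
t=3: T_3 = 89.7500; y_3 − T_3 = 105 − 89.7500 = 15.2500
t=7: T_7 = 81.8750; y_7 − T_7 = 97 − 81.8750 = 15.1250
Mean deviation: (15.2500 + 15.1250) / 2 = 15.19

15.19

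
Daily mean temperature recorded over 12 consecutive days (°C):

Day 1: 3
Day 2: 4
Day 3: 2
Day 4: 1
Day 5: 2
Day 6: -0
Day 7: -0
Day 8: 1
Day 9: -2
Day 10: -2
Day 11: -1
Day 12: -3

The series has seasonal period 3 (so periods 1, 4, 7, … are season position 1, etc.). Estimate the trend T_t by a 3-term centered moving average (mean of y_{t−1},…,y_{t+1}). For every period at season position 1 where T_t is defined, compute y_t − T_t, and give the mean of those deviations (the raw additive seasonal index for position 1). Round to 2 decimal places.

-0.44

Season position 1 occurs at t = 4, 7, 10 (where T_t is defined).
t=4: T_4 = 1.6667; y_4 − T_4 = 1 − 1.6667 = -0.6667
t=7: T_7 = 0.3333; y_7 − T_7 = -0 − 0.3333 = -0.3333
t=10: T_10 = -1.6667; y_10 − T_10 = -2 − -1.6667 = -0.3333
Mean deviation: (-0.6667 + -0.3333 + -0.3333) / 3 = -0.44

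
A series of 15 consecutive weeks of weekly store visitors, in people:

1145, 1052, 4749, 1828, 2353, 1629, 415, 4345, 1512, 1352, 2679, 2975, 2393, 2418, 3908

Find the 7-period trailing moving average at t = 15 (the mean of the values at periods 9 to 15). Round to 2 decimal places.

2462.43

Sum of periods 9–15: 1512 + 1352 + 2679 + 2975 + 2393 + 2418 + 3908 = 17237
Divide by 7: 17237 / 7 = 2462.43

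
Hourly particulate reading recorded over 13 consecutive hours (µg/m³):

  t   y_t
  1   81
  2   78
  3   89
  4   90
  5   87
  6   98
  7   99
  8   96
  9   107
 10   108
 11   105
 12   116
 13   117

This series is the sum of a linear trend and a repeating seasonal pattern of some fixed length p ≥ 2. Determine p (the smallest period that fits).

3

First differences y_{t+1} − y_t: -3, 11, 1, -3, 11, 1, -3, 11, …
The difference pattern repeats every 3 terms and not for any smaller step, so p = 3.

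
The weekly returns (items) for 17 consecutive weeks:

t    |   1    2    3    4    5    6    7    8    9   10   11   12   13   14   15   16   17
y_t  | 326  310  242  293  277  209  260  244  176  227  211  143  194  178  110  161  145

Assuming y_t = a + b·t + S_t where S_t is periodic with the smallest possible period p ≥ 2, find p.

First differences y_{t+1} − y_t: -16, -68, 51, -16, -68, 51, -16, -68, …
The difference pattern repeats every 3 terms and not for any smaller step, so p = 3.

3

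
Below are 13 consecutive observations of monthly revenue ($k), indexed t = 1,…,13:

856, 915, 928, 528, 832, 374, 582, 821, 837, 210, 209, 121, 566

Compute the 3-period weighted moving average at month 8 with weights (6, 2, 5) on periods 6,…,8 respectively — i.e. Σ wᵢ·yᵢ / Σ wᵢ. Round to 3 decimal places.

Weighted sum: 6·374 + 2·582 + 5·821 = 2244 + 1164 + 4105 = 7513
Weight total: 6 + 2 + 5 = 13
WMA = 7513 / 13 = 577.923

577.923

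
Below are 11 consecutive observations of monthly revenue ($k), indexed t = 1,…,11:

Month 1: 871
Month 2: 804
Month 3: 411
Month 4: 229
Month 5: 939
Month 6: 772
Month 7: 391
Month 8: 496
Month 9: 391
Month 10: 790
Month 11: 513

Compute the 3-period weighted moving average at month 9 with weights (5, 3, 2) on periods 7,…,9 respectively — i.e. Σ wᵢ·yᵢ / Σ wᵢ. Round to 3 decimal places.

422.500

Weighted sum: 5·391 + 3·496 + 2·391 = 1955 + 1488 + 782 = 4225
Weight total: 5 + 3 + 2 = 10
WMA = 4225 / 10 = 422.500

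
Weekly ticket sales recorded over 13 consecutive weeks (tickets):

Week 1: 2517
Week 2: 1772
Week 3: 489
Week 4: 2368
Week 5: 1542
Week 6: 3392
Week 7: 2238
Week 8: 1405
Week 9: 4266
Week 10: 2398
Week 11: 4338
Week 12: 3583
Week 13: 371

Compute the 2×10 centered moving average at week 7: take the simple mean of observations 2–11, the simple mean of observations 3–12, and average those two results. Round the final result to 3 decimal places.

2511.350

Sum over 2–11: 1772 + 489 + 2368 + 1542 + 3392 + 2238 + 1405 + 4266 + 2398 + 4338 = 24208
Sum over 3–12: 489 + 2368 + 1542 + 3392 + 2238 + 1405 + 4266 + 2398 + 4338 + 3583 = 26019
CMA at t=7 = (24208 + 26019) / (2·10) = 50227 / 20 = 2511.350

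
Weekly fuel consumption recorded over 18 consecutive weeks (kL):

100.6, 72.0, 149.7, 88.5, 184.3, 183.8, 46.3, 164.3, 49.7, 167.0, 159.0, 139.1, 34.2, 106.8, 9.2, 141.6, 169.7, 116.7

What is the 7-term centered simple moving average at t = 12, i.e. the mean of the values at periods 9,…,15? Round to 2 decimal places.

Sum of periods 9–15: 49.7 + 167.0 + 159.0 + 139.1 + 34.2 + 106.8 + 9.2 = 665.0
Divide by 7: 665.0 / 7 = 95.00

95.00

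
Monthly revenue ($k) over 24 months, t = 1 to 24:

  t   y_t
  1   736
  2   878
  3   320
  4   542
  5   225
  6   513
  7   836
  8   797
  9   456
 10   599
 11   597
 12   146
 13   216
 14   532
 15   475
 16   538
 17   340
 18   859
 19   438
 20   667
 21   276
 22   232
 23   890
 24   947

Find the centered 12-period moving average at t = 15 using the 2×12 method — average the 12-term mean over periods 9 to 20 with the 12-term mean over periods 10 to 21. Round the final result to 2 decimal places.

481.08

Sum over 9–20: 456 + 599 + 597 + 146 + 216 + 532 + 475 + 538 + 340 + 859 + 438 + 667 = 5863
Sum over 10–21: 599 + 597 + 146 + 216 + 532 + 475 + 538 + 340 + 859 + 438 + 667 + 276 = 5683
CMA at t=15 = (5863 + 5683) / (2·12) = 11546 / 24 = 481.08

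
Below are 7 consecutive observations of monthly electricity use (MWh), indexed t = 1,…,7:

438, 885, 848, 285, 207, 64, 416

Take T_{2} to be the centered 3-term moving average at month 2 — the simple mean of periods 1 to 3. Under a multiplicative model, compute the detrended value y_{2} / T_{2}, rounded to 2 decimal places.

Trend T_2 = (438 + 885 + 848) / 3 = 2171/3 = 723.6667
Ratio to trend: 885 / 723.6667 = 1.22

1.22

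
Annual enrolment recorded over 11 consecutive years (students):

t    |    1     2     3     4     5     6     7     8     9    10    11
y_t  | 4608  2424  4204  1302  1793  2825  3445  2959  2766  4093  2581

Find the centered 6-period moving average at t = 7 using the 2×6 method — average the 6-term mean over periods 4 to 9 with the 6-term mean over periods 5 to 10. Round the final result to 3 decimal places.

Sum over 4–9: 1302 + 1793 + 2825 + 3445 + 2959 + 2766 = 15090
Sum over 5–10: 1793 + 2825 + 3445 + 2959 + 2766 + 4093 = 17881
CMA at t=7 = (15090 + 17881) / (2·6) = 32971 / 12 = 2747.583

2747.583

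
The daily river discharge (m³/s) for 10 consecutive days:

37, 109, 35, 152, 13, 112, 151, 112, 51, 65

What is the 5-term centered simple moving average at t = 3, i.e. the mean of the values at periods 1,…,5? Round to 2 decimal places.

69.20

Sum of periods 1–5: 37 + 109 + 35 + 152 + 13 = 346
Divide by 5: 346 / 5 = 69.20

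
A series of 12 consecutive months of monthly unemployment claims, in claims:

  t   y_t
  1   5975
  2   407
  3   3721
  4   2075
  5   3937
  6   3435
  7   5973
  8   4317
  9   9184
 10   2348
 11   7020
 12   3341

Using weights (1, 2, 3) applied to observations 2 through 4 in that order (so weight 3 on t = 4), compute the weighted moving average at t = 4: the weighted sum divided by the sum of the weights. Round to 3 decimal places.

2345.667

Weighted sum: 1·407 + 2·3721 + 3·2075 = 407 + 7442 + 6225 = 14074
Weight total: 1 + 2 + 3 = 6
WMA = 14074 / 6 = 2345.667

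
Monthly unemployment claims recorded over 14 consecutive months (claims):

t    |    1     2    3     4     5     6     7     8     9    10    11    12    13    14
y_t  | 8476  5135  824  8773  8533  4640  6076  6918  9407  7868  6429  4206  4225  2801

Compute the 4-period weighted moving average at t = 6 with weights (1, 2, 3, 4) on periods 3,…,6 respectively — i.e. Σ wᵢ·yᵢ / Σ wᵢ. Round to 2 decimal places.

Weighted sum: 1·824 + 2·8773 + 3·8533 + 4·4640 = 824 + 17546 + 25599 + 18560 = 62529
Weight total: 1 + 2 + 3 + 4 = 10
WMA = 62529 / 10 = 6252.90

6252.90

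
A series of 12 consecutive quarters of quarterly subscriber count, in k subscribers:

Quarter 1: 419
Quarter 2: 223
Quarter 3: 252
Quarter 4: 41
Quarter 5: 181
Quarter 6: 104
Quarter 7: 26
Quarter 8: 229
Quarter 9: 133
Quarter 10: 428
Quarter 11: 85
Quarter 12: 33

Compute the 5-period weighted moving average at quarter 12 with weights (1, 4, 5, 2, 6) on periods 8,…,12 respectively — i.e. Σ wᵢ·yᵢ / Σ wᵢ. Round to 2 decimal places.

181.61

Weighted sum: 1·229 + 4·133 + 5·428 + 2·85 + 6·33 = 229 + 532 + 2140 + 170 + 198 = 3269
Weight total: 1 + 4 + 5 + 2 + 6 = 18
WMA = 3269 / 18 = 181.61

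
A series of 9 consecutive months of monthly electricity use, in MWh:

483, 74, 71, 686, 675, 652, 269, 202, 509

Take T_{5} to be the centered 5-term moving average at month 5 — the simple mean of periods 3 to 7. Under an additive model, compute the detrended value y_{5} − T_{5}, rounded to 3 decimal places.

204.400

Trend T_5 = (71 + 686 + 675 + 652 + 269) / 5 = 2353/5 = 470.60000
Detrended value: 675 − 470.60000 = 204.400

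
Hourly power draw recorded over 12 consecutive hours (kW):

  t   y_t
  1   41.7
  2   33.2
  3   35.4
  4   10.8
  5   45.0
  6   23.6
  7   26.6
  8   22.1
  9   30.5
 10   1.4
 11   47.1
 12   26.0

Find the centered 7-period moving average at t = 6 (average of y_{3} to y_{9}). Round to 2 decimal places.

27.71

Sum of periods 3–9: 35.4 + 10.8 + 45.0 + 23.6 + 26.6 + 22.1 + 30.5 = 194.0
Divide by 7: 194.0 / 7 = 27.71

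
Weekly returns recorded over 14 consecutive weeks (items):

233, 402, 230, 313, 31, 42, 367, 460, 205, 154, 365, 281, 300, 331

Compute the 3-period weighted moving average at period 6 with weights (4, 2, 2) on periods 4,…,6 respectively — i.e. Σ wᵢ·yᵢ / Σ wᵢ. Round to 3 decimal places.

174.750

Weighted sum: 4·313 + 2·31 + 2·42 = 1252 + 62 + 84 = 1398
Weight total: 4 + 2 + 2 = 8
WMA = 1398 / 8 = 174.750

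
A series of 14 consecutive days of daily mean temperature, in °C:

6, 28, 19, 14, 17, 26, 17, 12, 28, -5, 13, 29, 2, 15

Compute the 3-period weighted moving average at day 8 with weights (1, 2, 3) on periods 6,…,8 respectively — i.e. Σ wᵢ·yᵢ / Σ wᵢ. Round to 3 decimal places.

Weighted sum: 1·26 + 2·17 + 3·12 = 26 + 34 + 36 = 96
Weight total: 1 + 2 + 3 = 6
WMA = 96 / 6 = 16.000

16.000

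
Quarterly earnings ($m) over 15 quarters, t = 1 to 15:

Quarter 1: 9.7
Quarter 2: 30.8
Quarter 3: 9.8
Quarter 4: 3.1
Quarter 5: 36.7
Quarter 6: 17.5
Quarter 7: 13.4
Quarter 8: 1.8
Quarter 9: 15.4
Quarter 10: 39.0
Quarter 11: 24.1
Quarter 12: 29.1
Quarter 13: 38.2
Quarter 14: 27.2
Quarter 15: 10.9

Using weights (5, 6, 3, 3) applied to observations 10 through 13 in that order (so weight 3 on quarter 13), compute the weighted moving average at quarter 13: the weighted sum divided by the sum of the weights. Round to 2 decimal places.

31.85

Weighted sum: 5·39.0 + 6·24.1 + 3·29.1 + 3·38.2 = 195.0 + 144.6 + 87.3 + 114.6 = 541.5
Weight total: 5 + 6 + 3 + 3 = 17
WMA = 541.5 / 17 = 31.85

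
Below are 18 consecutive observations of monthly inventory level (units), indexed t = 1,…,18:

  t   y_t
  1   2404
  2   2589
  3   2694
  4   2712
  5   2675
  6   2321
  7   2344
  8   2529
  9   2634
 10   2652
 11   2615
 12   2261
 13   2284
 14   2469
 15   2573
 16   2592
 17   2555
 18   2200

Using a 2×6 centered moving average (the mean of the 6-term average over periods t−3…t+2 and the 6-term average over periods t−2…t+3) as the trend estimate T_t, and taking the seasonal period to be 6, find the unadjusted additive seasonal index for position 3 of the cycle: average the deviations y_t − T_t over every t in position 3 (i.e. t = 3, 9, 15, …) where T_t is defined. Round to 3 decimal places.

Season position 3 occurs at t = 9, 15 (where T_t is defined).
t=9: T_9 = 2510.83333; y_9 − T_9 = 2634 − 2510.83333 = 123.16667
t=15: T_15 = 2450.58333; y_15 − T_15 = 2573 − 2450.58333 = 122.41667
Mean deviation: (123.16667 + 122.41667) / 2 = 122.792

122.792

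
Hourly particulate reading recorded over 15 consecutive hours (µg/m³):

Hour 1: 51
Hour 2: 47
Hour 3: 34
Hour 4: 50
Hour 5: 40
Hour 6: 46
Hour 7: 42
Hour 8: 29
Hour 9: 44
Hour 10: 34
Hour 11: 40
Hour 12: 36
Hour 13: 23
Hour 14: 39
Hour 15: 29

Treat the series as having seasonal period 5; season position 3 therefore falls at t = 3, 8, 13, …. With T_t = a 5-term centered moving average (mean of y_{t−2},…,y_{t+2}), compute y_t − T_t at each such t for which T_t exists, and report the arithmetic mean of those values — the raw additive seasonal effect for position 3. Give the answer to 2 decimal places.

Season position 3 occurs at t = 3, 8, 13 (where T_t is defined).
t=3: T_3 = 44.4000; y_3 − T_3 = 34 − 44.4000 = -10.4000
t=8: T_8 = 39.0000; y_8 − T_8 = 29 − 39.0000 = -10.0000
t=13: T_13 = 33.4000; y_13 − T_13 = 23 − 33.4000 = -10.4000
Mean deviation: (-10.4000 + -10.0000 + -10.4000) / 3 = -10.27

-10.27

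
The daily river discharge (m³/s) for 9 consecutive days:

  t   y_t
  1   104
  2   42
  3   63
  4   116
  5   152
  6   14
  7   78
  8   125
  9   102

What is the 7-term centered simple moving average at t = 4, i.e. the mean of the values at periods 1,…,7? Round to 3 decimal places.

Sum of periods 1–7: 104 + 42 + 63 + 116 + 152 + 14 + 78 = 569
Divide by 7: 569 / 7 = 81.286

81.286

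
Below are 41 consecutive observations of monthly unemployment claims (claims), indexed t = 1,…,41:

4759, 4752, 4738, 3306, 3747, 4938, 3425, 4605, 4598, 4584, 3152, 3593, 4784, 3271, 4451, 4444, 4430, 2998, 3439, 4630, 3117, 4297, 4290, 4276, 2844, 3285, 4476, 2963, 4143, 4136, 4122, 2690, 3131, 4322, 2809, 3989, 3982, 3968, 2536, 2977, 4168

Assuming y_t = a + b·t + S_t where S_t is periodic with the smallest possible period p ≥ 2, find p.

7

First differences y_{t+1} − y_t: -7, -14, -1432, 441, 1191, -1513, 1180, -7, -14, -1432, 441, 1191, -1513, 1180, -7, -14, …
The difference pattern repeats every 7 terms and not for any smaller step, so p = 7.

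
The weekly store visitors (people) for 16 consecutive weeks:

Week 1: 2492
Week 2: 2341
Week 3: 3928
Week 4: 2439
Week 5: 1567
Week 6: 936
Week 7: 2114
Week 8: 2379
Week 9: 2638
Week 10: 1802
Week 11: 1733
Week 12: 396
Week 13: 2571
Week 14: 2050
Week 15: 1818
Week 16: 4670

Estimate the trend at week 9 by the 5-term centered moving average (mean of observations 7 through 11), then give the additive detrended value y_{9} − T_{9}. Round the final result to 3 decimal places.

Trend T_9 = (2114 + 2379 + 2638 + 1802 + 1733) / 5 = 10666/5 = 2133.20000
Detrended value: 2638 − 2133.20000 = 504.800

504.800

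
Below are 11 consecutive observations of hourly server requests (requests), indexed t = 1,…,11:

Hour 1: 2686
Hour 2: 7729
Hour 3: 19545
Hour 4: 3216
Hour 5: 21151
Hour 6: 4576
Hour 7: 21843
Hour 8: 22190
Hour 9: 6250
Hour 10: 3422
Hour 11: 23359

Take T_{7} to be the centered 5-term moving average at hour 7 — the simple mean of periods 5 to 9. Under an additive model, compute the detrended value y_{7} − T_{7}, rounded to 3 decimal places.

Trend T_7 = (21151 + 4576 + 21843 + 22190 + 6250) / 5 = 76010/5 = 15202.00000
Detrended value: 21843 − 15202.00000 = 6641.000

6641.000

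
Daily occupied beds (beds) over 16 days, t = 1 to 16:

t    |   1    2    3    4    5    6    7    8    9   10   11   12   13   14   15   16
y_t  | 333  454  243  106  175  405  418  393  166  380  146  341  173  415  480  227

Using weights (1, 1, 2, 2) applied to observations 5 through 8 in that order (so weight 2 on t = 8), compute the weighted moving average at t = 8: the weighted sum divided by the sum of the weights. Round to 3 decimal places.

367.000

Weighted sum: 1·175 + 1·405 + 2·418 + 2·393 = 175 + 405 + 836 + 786 = 2202
Weight total: 1 + 1 + 2 + 2 = 6
WMA = 2202 / 6 = 367.000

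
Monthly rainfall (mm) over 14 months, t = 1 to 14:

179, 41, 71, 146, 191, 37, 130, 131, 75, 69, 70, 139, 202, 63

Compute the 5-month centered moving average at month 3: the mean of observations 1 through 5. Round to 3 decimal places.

Sum of periods 1–5: 179 + 41 + 71 + 146 + 191 = 628
Divide by 5: 628 / 5 = 125.600

125.600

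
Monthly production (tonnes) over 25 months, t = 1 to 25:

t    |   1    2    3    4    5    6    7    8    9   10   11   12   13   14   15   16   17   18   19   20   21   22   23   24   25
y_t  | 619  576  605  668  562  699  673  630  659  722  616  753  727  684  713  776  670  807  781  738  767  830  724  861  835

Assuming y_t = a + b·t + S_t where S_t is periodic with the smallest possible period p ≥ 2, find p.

First differences y_{t+1} − y_t: -43, 29, 63, -106, 137, -26, -43, 29, 63, -106, 137, -26, -43, 29, …
The difference pattern repeats every 6 terms and not for any smaller step, so p = 6.

6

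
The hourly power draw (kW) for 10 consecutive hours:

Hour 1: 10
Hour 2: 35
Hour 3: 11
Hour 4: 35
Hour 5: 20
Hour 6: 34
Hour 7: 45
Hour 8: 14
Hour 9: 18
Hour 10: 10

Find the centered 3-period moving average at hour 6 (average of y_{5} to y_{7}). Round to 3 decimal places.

Sum of periods 5–7: 20 + 34 + 45 = 99
Divide by 3: 99 / 3 = 33.000

33.000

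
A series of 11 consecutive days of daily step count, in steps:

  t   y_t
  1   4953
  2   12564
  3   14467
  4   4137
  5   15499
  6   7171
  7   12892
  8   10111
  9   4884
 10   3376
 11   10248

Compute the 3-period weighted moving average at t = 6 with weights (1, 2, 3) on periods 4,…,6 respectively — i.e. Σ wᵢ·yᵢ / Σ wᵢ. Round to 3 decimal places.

Weighted sum: 1·4137 + 2·15499 + 3·7171 = 4137 + 30998 + 21513 = 56648
Weight total: 1 + 2 + 3 = 6
WMA = 56648 / 6 = 9441.333

9441.333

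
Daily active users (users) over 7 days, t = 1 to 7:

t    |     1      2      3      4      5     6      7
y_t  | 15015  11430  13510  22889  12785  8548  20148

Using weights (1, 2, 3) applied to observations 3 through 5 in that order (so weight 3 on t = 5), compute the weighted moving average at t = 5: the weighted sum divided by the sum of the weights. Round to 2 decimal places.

Weighted sum: 1·13510 + 2·22889 + 3·12785 = 13510 + 45778 + 38355 = 97643
Weight total: 1 + 2 + 3 = 6
WMA = 97643 / 6 = 16273.83

16273.83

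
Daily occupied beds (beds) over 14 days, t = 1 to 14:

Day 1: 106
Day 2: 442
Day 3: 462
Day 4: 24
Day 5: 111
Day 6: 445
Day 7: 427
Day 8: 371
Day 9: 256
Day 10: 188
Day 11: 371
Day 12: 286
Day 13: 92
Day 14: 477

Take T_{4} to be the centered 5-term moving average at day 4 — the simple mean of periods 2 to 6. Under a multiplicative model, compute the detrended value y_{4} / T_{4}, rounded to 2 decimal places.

Trend T_4 = (442 + 462 + 24 + 111 + 445) / 5 = 1484/5 = 296.8000
Ratio to trend: 24 / 296.8000 = 0.08

0.08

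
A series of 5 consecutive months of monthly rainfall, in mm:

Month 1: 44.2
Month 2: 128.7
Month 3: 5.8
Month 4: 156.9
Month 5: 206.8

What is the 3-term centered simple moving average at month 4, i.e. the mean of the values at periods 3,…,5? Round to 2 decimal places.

Sum of periods 3–5: 5.8 + 156.9 + 206.8 = 369.5
Divide by 3: 369.5 / 3 = 123.17

123.17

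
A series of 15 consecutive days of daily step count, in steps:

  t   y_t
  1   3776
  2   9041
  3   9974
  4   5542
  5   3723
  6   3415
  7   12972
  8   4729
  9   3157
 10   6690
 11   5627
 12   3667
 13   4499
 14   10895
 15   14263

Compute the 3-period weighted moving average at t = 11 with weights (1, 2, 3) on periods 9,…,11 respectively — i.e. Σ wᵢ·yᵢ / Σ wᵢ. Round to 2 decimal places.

Weighted sum: 1·3157 + 2·6690 + 3·5627 = 3157 + 13380 + 16881 = 33418
Weight total: 1 + 2 + 3 = 6
WMA = 33418 / 6 = 5569.67

5569.67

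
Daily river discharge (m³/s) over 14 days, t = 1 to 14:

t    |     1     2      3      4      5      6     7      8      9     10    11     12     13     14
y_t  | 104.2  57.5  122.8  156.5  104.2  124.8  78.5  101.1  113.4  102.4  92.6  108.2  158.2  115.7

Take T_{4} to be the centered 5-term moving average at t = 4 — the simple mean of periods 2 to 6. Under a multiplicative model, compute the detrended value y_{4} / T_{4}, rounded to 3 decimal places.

Trend T_4 = (57.5 + 122.8 + 156.5 + 104.2 + 124.8) / 5 = 565.8/5 = 113.16000
Ratio to trend: 156.5 / 113.16000 = 1.383

1.383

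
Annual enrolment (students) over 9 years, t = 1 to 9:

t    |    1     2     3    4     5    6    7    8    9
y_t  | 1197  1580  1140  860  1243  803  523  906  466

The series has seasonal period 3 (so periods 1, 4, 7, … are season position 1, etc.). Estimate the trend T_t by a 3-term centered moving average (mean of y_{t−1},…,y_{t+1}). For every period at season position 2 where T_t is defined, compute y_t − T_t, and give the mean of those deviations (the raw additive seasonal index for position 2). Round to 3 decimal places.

Season position 2 occurs at t = 2, 5, 8 (where T_t is defined).
t=2: T_2 = 1305.66667; y_2 − T_2 = 1580 − 1305.66667 = 274.33333
t=5: T_5 = 968.66667; y_5 − T_5 = 1243 − 968.66667 = 274.33333
t=8: T_8 = 631.66667; y_8 − T_8 = 906 − 631.66667 = 274.33333
Mean deviation: (274.33333 + 274.33333 + 274.33333) / 3 = 274.333

274.333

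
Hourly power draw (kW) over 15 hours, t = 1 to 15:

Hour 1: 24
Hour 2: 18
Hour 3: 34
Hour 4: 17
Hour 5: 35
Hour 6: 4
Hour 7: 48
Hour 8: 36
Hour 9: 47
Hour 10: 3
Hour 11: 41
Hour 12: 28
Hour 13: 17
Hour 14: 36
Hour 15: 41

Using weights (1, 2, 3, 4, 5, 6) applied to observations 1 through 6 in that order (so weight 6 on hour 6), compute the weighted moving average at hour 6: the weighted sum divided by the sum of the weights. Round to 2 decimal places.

Weighted sum: 1·24 + 2·18 + 3·34 + 4·17 + 5·35 + 6·4 = 24 + 36 + 102 + 68 + 175 + 24 = 429
Weight total: 1 + 2 + 3 + 4 + 5 + 6 = 21
WMA = 429 / 21 = 20.43

20.43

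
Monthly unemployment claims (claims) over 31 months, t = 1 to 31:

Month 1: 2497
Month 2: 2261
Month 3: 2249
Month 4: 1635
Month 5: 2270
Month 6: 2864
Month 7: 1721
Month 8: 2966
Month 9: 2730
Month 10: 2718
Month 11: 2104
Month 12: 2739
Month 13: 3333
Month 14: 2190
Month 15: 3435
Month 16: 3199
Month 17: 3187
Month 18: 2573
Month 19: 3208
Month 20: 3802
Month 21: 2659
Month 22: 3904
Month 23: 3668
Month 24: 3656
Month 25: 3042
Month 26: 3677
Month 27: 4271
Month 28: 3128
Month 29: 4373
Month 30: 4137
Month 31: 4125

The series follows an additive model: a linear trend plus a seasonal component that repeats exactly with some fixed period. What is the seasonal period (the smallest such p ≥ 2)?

7

First differences y_{t+1} − y_t: -236, -12, -614, 635, 594, -1143, 1245, -236, -12, -614, 635, 594, -1143, 1245, -236, -12, …
The difference pattern repeats every 7 terms and not for any smaller step, so p = 7.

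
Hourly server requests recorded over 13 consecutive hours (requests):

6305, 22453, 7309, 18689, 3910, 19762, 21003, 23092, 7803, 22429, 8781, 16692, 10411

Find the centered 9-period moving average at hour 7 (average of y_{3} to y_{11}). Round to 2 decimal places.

Sum of periods 3–11: 7309 + 18689 + 3910 + 19762 + 21003 + 23092 + 7803 + 22429 + 8781 = 132778
Divide by 9: 132778 / 9 = 14753.11

14753.11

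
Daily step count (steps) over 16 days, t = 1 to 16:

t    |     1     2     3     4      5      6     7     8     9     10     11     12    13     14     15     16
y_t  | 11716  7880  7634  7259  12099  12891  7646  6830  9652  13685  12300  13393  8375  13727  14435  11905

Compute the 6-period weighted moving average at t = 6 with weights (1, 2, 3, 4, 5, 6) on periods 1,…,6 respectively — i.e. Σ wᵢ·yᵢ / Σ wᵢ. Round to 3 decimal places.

10345.476

Weighted sum: 1·11716 + 2·7880 + 3·7634 + 4·7259 + 5·12099 + 6·12891 = 11716 + 15760 + 22902 + 29036 + 60495 + 77346 = 217255
Weight total: 1 + 2 + 3 + 4 + 5 + 6 = 21
WMA = 217255 / 21 = 10345.476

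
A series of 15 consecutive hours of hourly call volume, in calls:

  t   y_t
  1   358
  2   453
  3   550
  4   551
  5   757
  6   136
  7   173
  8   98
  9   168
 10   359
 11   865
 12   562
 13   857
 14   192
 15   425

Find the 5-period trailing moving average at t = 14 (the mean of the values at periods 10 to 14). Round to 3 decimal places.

Sum of periods 10–14: 359 + 865 + 562 + 857 + 192 = 2835
Divide by 5: 2835 / 5 = 567.000

567.000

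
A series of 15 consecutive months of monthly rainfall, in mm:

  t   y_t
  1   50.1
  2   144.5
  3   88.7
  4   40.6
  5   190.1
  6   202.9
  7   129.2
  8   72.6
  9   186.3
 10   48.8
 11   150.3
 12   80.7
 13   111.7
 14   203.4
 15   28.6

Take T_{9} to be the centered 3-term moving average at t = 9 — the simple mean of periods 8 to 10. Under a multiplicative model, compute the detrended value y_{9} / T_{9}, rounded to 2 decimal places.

1.82

Trend T_9 = (72.6 + 186.3 + 48.8) / 3 = 307.7/3 = 102.5667
Ratio to trend: 186.3 / 102.5667 = 1.82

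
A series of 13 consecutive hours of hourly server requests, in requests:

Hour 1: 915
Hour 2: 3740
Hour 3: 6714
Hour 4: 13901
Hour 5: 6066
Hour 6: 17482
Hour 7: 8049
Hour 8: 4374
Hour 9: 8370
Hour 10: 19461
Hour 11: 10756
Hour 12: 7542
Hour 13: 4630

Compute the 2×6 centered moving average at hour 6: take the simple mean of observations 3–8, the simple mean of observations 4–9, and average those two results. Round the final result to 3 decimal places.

Sum over 3–8: 6714 + 13901 + 6066 + 17482 + 8049 + 4374 = 56586
Sum over 4–9: 13901 + 6066 + 17482 + 8049 + 4374 + 8370 = 58242
CMA at t=6 = (56586 + 58242) / (2·6) = 114828 / 12 = 9569.000

9569.000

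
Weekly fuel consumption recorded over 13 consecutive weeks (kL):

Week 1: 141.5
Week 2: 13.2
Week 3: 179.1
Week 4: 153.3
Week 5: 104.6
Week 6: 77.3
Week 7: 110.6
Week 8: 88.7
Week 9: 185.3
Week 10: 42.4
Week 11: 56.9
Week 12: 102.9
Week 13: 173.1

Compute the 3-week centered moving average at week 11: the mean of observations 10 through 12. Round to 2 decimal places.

Sum of periods 10–12: 42.4 + 56.9 + 102.9 = 202.2
Divide by 3: 202.2 / 3 = 67.40

67.40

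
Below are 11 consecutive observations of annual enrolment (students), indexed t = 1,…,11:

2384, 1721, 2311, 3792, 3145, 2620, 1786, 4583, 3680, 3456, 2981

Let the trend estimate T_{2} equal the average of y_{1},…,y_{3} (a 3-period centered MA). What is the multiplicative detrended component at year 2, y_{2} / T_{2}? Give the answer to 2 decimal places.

Trend T_2 = (2384 + 1721 + 2311) / 3 = 6416/3 = 2138.6667
Ratio to trend: 1721 / 2138.6667 = 0.80

0.80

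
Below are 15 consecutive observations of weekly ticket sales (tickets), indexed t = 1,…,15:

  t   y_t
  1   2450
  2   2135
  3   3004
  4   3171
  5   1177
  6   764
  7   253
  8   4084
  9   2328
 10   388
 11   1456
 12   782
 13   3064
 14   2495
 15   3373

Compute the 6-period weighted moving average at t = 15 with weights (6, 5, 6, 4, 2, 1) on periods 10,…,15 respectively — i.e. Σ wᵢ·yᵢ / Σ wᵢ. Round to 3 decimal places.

1454.958

Weighted sum: 6·388 + 5·1456 + 6·782 + 4·3064 + 2·2495 + 1·3373 = 2328 + 7280 + 4692 + 12256 + 4990 + 3373 = 34919
Weight total: 6 + 5 + 6 + 4 + 2 + 1 = 24
WMA = 34919 / 24 = 1454.958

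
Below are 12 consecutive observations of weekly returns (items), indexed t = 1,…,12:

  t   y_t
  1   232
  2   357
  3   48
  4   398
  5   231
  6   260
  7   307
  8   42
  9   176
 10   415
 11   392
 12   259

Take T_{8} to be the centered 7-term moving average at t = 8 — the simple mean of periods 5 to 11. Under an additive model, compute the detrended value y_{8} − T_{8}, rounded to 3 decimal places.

-218.429

Trend T_8 = (231 + 260 + 307 + 42 + 176 + 415 + 392) / 7 = 1823/7 = 260.42857
Detrended value: 42 − 260.42857 = -218.429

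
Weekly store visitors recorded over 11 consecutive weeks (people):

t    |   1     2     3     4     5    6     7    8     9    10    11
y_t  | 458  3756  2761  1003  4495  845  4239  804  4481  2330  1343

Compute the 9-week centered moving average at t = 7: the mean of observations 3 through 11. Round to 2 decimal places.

Sum of periods 3–11: 2761 + 1003 + 4495 + 845 + 4239 + 804 + 4481 + 2330 + 1343 = 22301
Divide by 9: 22301 / 9 = 2477.89

2477.89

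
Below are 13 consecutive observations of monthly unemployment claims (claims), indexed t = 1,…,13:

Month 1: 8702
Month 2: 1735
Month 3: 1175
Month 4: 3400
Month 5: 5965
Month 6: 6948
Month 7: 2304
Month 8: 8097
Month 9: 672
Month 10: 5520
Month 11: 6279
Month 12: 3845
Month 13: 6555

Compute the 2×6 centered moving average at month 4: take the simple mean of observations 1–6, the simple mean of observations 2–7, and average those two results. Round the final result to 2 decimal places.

4121.00

Sum over 1–6: 8702 + 1735 + 1175 + 3400 + 5965 + 6948 = 27925
Sum over 2–7: 1735 + 1175 + 3400 + 5965 + 6948 + 2304 = 21527
CMA at t=4 = (27925 + 21527) / (2·6) = 49452 / 12 = 4121.00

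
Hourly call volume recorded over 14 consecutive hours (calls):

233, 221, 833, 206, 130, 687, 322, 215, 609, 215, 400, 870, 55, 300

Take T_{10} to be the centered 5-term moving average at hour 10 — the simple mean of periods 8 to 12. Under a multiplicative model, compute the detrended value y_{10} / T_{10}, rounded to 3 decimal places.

0.466

Trend T_10 = (215 + 609 + 215 + 400 + 870) / 5 = 2309/5 = 461.80000
Ratio to trend: 215 / 461.80000 = 0.466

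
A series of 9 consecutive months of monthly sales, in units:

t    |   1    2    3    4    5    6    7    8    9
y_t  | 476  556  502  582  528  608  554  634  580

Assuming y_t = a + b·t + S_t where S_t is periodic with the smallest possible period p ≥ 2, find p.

First differences y_{t+1} − y_t: 80, -54, 80, -54, 80, -54, …
The difference pattern repeats every 2 terms and not for any smaller step, so p = 2.

2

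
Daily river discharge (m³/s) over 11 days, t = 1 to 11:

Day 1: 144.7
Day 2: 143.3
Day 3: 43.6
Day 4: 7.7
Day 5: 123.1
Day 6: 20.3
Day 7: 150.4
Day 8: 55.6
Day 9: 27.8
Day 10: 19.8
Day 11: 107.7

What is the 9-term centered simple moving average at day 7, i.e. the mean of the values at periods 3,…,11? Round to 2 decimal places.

61.78

Sum of periods 3–11: 43.6 + 7.7 + 123.1 + 20.3 + 150.4 + 55.6 + 27.8 + 19.8 + 107.7 = 556.0
Divide by 9: 556.0 / 9 = 61.78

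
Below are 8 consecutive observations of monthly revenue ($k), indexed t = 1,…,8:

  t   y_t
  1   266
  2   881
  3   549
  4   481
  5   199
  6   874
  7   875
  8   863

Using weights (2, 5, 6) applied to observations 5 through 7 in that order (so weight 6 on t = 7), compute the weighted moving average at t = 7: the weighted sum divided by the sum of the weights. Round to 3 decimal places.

Weighted sum: 2·199 + 5·874 + 6·875 = 398 + 4370 + 5250 = 10018
Weight total: 2 + 5 + 6 = 13
WMA = 10018 / 13 = 770.615

770.615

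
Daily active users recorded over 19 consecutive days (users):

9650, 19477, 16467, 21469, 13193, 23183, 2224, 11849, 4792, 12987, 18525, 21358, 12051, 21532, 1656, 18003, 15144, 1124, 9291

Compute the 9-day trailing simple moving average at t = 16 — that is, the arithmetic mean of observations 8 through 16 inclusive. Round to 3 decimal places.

Sum of periods 8–16: 11849 + 4792 + 12987 + 18525 + 21358 + 12051 + 21532 + 1656 + 18003 = 122753
Divide by 9: 122753 / 9 = 13639.222

13639.222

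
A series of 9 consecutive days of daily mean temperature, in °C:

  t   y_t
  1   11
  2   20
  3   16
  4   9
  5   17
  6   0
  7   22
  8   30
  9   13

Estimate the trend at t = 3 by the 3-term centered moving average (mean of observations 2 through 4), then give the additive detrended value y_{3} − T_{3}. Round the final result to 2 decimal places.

Trend T_3 = (20 + 16 + 9) / 3 = 45/3 = 15.0000
Detrended value: 16 − 15.0000 = 1.00

1.00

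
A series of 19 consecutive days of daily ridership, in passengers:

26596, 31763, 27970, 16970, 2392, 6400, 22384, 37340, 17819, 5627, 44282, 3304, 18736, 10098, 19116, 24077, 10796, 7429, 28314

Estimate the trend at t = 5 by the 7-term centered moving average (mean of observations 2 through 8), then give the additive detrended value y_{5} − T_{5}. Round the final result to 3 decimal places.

-18353.571

Trend T_5 = (31763 + 27970 + 16970 + 2392 + 6400 + 22384 + 37340) / 7 = 145219/7 = 20745.57143
Detrended value: 2392 − 20745.57143 = -18353.571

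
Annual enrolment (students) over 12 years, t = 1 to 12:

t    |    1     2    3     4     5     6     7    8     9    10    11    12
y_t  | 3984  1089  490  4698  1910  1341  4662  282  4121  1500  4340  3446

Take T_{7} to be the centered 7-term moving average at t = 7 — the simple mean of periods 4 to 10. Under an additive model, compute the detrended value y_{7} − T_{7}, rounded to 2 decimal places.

2017.14

Trend T_7 = (4698 + 1910 + 1341 + 4662 + 282 + 4121 + 1500) / 7 = 18514/7 = 2644.8571
Detrended value: 4662 − 2644.8571 = 2017.14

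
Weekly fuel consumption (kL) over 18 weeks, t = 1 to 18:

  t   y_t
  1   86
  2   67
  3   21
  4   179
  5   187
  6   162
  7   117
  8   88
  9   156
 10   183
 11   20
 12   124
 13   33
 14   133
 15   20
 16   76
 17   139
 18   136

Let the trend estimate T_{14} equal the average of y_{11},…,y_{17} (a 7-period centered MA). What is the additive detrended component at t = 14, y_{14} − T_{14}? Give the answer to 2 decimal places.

55.14

Trend T_14 = (20 + 124 + 33 + 133 + 20 + 76 + 139) / 7 = 545/7 = 77.8571
Detrended value: 133 − 77.8571 = 55.14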